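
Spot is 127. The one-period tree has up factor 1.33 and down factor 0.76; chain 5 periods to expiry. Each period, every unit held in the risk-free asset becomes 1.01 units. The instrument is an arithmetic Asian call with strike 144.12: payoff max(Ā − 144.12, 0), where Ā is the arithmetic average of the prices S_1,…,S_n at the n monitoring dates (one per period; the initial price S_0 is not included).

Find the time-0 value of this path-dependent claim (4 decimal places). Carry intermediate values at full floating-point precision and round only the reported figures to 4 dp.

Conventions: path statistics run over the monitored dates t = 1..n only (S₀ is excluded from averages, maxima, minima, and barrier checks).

Risk-neutral up-probability p* = (R−d)/(u−d) = (1.01−0.76)/(1.33−0.76) = 0.4386; the claim prices as the p*-weighted sum of path payoffs discounted by R^5.
Enumerate all 2^5 = 32 price paths (U = up ×1.33, D = down ×0.76); each path with k up-moves has probability p*^k·(1−p*)^(5−k).
DDDDD: Ā=60.0393, payoff=0.0000, prob=0.055767
UDDDD: Ā=105.0687, payoff=0.0000, prob=0.043568
DUDDD: Ā=90.5907, payoff=0.0000, prob=0.043568
UUDDD: Ā=158.5337, payoff=14.4137, prob=0.034037
DDUDD: Ā=79.5874, payoff=0.0000, prob=0.043568
UDUDD: Ā=139.2780, payoff=0.0000, prob=0.034037
DUUDD: Ā=124.8000, payoff=0.0000, prob=0.034037
UUUDD: Ā=218.4000, payoff=74.2800, prob=0.026592
DDDUD: Ā=71.2249, payoff=0.0000, prob=0.043568
UDDUD: Ā=124.6436, payoff=0.0000, prob=0.034037
DUDUD: Ā=110.1656, payoff=0.0000, prob=0.034037
UUDUD: Ā=192.7898, payoff=48.6698, prob=0.026592
DDUUD: Ā=99.1623, payoff=0.0000, prob=0.034037
UDUUD: Ā=173.5341, payoff=29.4141, prob=0.026592
DUUUD: Ā=159.0561, payoff=14.9361, prob=0.026592
UUUUD: Ā=278.3482, payoff=134.2282, prob=0.020775
DDDDU: Ā=64.8694, payoff=0.0000, prob=0.043568
UDDDU: Ā=113.5215, payoff=0.0000, prob=0.034037
DUDDU: Ā=99.0435, payoff=0.0000, prob=0.034037
UUDDU: Ā=173.3261, payoff=29.2061, prob=0.026592
DDUDU: Ā=88.0402, payoff=0.0000, prob=0.034037
UDUDU: Ā=154.0704, payoff=9.9504, prob=0.026592
DUUDU: Ā=139.5924, payoff=0.0000, prob=0.026592
UUUDU: Ā=244.2867, payoff=100.1667, prob=0.020775
DDDUU: Ā=79.6777, payoff=0.0000, prob=0.034037
UDDUU: Ā=139.4360, payoff=0.0000, prob=0.026592
DUDUU: Ā=124.9580, payoff=0.0000, prob=0.026592
UUDUU: Ā=218.6766, payoff=74.5566, prob=0.020775
DDUUU: Ā=113.9548, payoff=0.0000, prob=0.026592
UDUUU: Ā=199.4208, payoff=55.3008, prob=0.020775
DUUUU: Ā=184.9428, payoff=40.8228, prob=0.020775
UUUUU: Ā=323.6499, payoff=179.5299, prob=0.016230
Price = Σ prob·payoff / R^5 = 17.309783 / 1.051010 = 16.4697

price = 16.4697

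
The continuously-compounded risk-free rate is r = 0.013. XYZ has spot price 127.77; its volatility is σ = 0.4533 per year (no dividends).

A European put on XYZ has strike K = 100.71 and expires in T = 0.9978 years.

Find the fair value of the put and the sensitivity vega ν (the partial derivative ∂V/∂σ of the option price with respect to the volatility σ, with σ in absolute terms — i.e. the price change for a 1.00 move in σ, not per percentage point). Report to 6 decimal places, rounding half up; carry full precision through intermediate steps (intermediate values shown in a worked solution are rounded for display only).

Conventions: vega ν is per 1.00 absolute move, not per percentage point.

σ√T = 0.4533·√0.9978 = 0.452801
d₁ = (ln(S/K) + (r+σ²/2)T) / (σ√T) = (ln(127.77/100.71) + (0.013+0.4533²/2)·0.9978) / 0.452801 = (0.237987 + 0.115486) / 0.452801 = 0.780635
d₂ = d₁ − σ√T = 0.780635 − 0.452801 = 0.327834
e^{−rT} = 0.987112
N(−d₁) = 0.217509,  N(−d₂) = 0.371519
Put price V = K·e^{−rT}·N(−d₂) − S·N(−d₁) = 36.933433 − 27.791065 = 9.142368
φ(d₁) = (1/√(2π))·e^{−d₁²/2} = 0.294159
ν = S·φ(d₁)·√T = 37.543353

price = 9.142368
ν = 37.543353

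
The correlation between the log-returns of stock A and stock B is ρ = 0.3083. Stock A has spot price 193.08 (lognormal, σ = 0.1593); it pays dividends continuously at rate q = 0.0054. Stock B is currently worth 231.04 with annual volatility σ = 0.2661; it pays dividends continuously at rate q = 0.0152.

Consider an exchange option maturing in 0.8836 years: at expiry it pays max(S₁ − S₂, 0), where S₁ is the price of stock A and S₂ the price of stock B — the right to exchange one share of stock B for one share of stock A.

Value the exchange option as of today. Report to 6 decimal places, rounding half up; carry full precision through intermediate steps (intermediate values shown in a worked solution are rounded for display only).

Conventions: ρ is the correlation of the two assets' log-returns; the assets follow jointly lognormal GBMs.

exchange price = 7.576477

σ_eff = √(σ₁² + σ₂² − 2ρσ₁σ₂) = √(0.1593² + 0.2661² − 2·0.3083·0.1593·0.2661) = 0.264666
d₁ = (ln(S₁/S₂) + (q₂ − q₁ + σ_eff²/2)T) / (σ_eff√T) = (ln(193.08/231.04) + (0.0152 − 0.0054 + 0.035024)·0.8836) / 0.248786 = -0.562248
d₂ = d₁ − σ_eff√T = -0.562248 − 0.248786 = -0.811035
N(d₁) = 0.286973,  N(d₂) = 0.208673
V = S₁·e^{−q₁T}·N(d₁) − S₂·e^{−q₂T}·N(d₂) = 55.145068 − 47.568590 = 7.576477
Key observation: no risk-free rate is needed — with the second asset as numeraire the exchange option is a call on the ratio S₁/S₂, and r cancels out of the value.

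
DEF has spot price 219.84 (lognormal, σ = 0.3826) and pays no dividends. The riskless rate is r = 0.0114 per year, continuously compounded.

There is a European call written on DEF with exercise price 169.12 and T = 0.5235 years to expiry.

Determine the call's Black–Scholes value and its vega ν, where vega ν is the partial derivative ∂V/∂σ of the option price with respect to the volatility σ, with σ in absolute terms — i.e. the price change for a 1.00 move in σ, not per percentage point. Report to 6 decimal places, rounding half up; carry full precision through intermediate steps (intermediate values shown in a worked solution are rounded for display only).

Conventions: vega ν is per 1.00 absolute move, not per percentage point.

price = 56.399414
ν = 34.367214

σ√T = 0.3826·√0.5235 = 0.276824
d₁ = (ln(S/K) + (r+σ²/2)T) / (σ√T) = (ln(219.84/169.12) + (0.0114+0.3826²/2)·0.5235) / 0.276824 = (0.262291 + 0.044284) / 0.276824 = 1.107474
d₂ = d₁ − σ√T = 1.107474 − 0.276824 = 0.830650
e^{−rT} = 0.994050
N(d₁) = 0.865955,  N(d₂) = 0.796914
Call price V = S·N(d₁) − K·e^{−rT}·N(d₂) = 190.371651 − 133.972237 = 56.399414
φ(d₁) = (1/√(2π))·e^{−d₁²/2} = 0.216062
ν = S·φ(d₁)·√T = 34.367214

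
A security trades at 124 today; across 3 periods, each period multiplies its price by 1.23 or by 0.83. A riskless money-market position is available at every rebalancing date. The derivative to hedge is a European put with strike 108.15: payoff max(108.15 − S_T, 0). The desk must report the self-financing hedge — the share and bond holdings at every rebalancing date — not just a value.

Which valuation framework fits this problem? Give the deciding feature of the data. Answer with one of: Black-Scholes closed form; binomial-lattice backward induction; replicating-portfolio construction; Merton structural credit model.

framework: replicating-portfolio construction

Key observation: the task asks for the hedge itself — share and bond holdings at every node of the 3-period tree on spot 124 with factors 1.23/0.83 — which is exactly what the replicating-portfolio construction produces.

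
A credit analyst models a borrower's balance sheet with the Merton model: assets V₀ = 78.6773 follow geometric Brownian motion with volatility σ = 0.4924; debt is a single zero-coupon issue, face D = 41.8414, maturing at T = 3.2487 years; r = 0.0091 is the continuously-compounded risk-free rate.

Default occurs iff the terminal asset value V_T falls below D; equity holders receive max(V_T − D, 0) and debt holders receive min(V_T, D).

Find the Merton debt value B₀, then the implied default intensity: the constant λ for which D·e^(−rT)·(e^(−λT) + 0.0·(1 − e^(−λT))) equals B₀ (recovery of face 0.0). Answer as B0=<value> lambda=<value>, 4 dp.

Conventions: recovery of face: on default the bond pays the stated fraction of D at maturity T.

B0=34.3468 lambda=0.0517

Apply the equity-as-call identities (strike 41.8414, horizon 3.2487 years):
d₁ = [ln(V₀/D) + (r + σ²/2)T] / (σ√T)
   = [ln(78.6773/41.8414) + (0.0091 + 0.5·0.4924²)·3.2487] / (0.4924·√3.2487)
   = [0.631468 + 0.423399] / 0.887509 = 1.188571
d₂ = d₁ − σ√T = 1.188571 − 0.887509 = 0.301062
N(d₁) = 0.882696,  N(d₂) = 0.618316,  e^(−rT) = 0.970870
E₀ = V₀·N(d₁) − D·e^(−rT)·N(d₂)
   = 78.6773·0.882696 − 41.8414·0.970870·0.618316 = 44.330537
B₀ = V₀ − E₀ = 78.6773 − 44.330537 = 34.346763
e^(−λT) = (B₀·e^(rT)/D − 0)/(1 − 0) = (34.3468·1.030004/41.8414 − 0)/1 = 0.84551087
λ = −ln(0.84551087)/3.2487 = 0.051656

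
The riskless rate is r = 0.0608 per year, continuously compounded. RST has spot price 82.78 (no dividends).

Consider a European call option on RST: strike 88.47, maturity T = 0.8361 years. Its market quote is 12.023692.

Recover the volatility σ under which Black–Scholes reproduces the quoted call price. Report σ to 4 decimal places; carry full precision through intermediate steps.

At σ = 0.4187 the Black–Scholes value reproduces the quote:
σ√T = 0.4187·√0.8361 = 0.382853
d₁ = (ln(S/K) + (r+σ²/2)T) / (σ√T) = (ln(82.78/88.47) + (0.0608+0.4187²/2)·0.8361) / 0.382853 = (-0.066477 + 0.124123) / 0.382853 = 0.150570
d₂ = d₁ − σ√T = 0.150570 − 0.382853 = -0.232283
e^{−rT} = 0.950436
N(d₁) = 0.559842,  N(d₂) = 0.408159
V = S·N(d₁) − K·e^{−rT}·N(d₂) = 46.343756 − 34.320064 = 12.023692 (matching the quote); vega is positive throughout, so no other σ reproduces this price

sigma = 0.4187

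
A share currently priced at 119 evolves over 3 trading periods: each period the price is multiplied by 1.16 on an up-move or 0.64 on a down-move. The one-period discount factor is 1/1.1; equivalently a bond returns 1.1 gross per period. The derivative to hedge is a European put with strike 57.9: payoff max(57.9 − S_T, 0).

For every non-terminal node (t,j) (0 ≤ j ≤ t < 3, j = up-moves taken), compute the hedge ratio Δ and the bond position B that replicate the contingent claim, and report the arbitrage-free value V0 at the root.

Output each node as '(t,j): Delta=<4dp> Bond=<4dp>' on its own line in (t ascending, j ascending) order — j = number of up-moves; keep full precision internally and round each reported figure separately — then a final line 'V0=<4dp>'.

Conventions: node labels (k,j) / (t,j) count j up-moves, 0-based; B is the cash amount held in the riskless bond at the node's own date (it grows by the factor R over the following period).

(0,0): Delta=-0.0082 Bond=1.0441
(1,0): Delta=-0.0947 Bond=7.7374
(1,1): Delta=-0.0020 Bond=0.2891
(2,0): Delta=-1.0000 Bond=52.6364
(2,1): Delta=-0.0296 Bond=2.7556
(2,2): Delta=0.0000 Bond=0.0000
V0=0.0669

Since d<R<u, set p* = (R−d)/(u−d) = 0.8846; price each node as the discounted p*-expectation of its children.
Expiry values: V(3,0)=26.7049, V(3,1)=1.3588, V(3,2)=0.0000, V(3,3)=0.0000
Node (2,0) S=48.7424: V=(p*·1.3588+(1−p*)·26.7049)/1.1=3.8940; Δ=(1.3588−26.7049)/(56.5412−31.1951)=-1.0000; B=V−Δ·S=52.6364
Node (2,1) S=88.3456: V=(p*·0.0000+(1−p*)·1.3588)/1.1=0.1425; Δ=(0.0000−1.3588)/(102.4809−56.5412)=-0.0296; B=V−Δ·S=2.7556
Node (2,2) S=160.1264: V=(p*·0.0000+(1−p*)·0.0000)/1.1=0.0000; Δ=(0.0000−0.0000)/(185.7466−102.4809)=0.0000; B=V−Δ·S=0.0000
Node (1,0) S=76.1600: V=(p*·0.1425+(1−p*)·3.8940)/1.1=0.5231; Δ=(0.1425−3.8940)/(88.3456−48.7424)=-0.0947; B=V−Δ·S=7.7374
Node (1,1) S=138.0400: V=(p*·0.0000+(1−p*)·0.1425)/1.1=0.0150; Δ=(0.0000−0.1425)/(160.1264−88.3456)=-0.0020; B=V−Δ·S=0.2891
Node (0,0) S=119.0000: V=(p*·0.0150+(1−p*)·0.5231)/1.1=0.0669; Δ=(0.0150−0.5231)/(138.0400−76.1600)=-0.0082; B=V−Δ·S=1.0441
Check: Δ(0,0)·S0 + B(0,0) = 0.0669 = V0.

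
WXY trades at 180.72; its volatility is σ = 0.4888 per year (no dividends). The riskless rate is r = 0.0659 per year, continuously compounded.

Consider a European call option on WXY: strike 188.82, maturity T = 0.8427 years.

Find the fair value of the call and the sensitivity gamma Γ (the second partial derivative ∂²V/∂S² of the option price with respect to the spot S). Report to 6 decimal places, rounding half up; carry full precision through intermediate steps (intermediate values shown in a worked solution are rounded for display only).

σ√T = 0.4888·√0.8427 = 0.448712
d₁ = (ln(S/K) + (r+σ²/2)T) / (σ√T) = (ln(180.72/188.82) + (0.0659+0.4888²/2)·0.8427) / 0.448712 = (-0.043845 + 0.156205) / 0.448712 = 0.250405
d₂ = d₁ − σ√T = 0.250405 − 0.448712 = -0.198307
e^{−rT} = 0.945980
N(d₁) = 0.598863,  N(d₂) = 0.421403
Call price V = S·N(d₁) − K·e^{−rT}·N(d₂) = 108.226526 − 75.270892 = 32.955634
φ(d₁) = (1/√(2π))·e^{−d₁²/2} = 0.386629
Γ = φ(d₁) / (S·σ·√T) = 0.004768

price = 32.955634
Γ = 0.004768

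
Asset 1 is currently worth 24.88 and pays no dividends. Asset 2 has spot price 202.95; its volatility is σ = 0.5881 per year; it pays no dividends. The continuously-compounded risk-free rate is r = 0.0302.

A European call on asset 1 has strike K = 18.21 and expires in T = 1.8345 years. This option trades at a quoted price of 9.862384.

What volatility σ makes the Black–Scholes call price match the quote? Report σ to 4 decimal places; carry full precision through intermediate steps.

sigma = 0.4662

At σ = 0.4662 the Black–Scholes value reproduces the quote:
σ√T = 0.4662·√1.8345 = 0.631439
d₁ = (ln(S/K) + (r+σ²/2)T) / (σ√T) = (ln(24.88/18.21) + (0.0302+0.4662²/2)·1.8345) / 0.631439 = (0.312093 + 0.254759) / 0.631439 = 0.897716
d₂ = d₁ − σ√T = 0.897716 − 0.631439 = 0.266278
e^{−rT} = 0.946105
N(d₁) = 0.815332,  N(d₂) = 0.604987
V = S·N(d₁) − K·e^{−rT}·N(d₂) = 20.285449 − 10.423065 = 9.862384 (equal to the quote); since ∂V/∂σ > 0 for all σ, the implied volatility is unique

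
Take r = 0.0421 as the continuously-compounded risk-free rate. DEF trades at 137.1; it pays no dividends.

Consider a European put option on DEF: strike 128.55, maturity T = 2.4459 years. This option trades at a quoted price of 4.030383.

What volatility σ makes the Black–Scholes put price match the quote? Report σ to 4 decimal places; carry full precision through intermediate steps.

At σ = 0.1486 the Black–Scholes value reproduces the quote:
σ√T = 0.1486·√2.4459 = 0.232401
d₁ = (ln(S/K) + (r+σ²/2)T) / (σ√T) = (ln(137.1/128.55) + (0.0421+0.1486²/2)·2.4459) / 0.232401 = (0.064393 + 0.129978) / 0.232401 = 0.836357
d₂ = d₁ − σ√T = 0.836357 − 0.232401 = 0.603955
e^{−rT} = 0.902152
N(−d₁) = 0.201477,  N(−d₂) = 0.272937
V = K·e^{−rT}·N(−d₂) − S·N(−d₁) = 31.652903 − 27.622520 = 4.030383 (the observed quote) — the price is monotone increasing in volatility, hence this σ is the only solution

sigma = 0.1486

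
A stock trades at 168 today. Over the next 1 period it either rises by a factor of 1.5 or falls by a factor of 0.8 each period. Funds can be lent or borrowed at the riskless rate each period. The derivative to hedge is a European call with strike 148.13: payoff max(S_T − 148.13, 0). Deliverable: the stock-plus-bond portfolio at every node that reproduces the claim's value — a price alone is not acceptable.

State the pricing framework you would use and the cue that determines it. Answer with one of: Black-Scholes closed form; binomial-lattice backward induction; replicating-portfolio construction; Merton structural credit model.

Key observation: the mandate to exhibit the hedge at every date and state singles out the replicating-portfolio construction on the 1-period tree with factors 1.5 and 0.8 from 168.

framework: replicating-portfolio construction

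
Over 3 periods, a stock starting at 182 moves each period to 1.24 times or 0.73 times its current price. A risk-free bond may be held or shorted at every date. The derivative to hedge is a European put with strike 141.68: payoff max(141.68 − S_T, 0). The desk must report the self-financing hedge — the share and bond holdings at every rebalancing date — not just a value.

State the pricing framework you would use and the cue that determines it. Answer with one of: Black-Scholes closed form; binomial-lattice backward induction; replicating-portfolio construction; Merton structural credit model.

Key observation: the mandate to exhibit the hedge at every date and state singles out the replicating-portfolio construction on the 3-period tree with factors 1.24 and 0.73 from 182.

framework: replicating-portfolio construction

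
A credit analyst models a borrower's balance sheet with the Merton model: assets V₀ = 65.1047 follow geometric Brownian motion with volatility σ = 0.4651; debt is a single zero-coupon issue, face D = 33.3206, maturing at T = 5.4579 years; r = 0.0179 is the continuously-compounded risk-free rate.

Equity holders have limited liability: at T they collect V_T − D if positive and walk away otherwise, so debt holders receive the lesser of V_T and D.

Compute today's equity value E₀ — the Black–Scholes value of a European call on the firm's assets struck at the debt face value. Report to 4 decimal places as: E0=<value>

With assets at 65.1047 and a single debt payment of 33.3206 at 5.4579 years:
d₁ = [ln(V₀/D) + (r + σ²/2)T] / (σ√T)
   = [ln(65.1047/33.3206) + (0.0179 + 0.5·0.4651²)·5.4579] / (0.4651·√5.4579)
   = [0.669821 + 0.688017] / 1.086574 = 1.249652
d₂ = d₁ − σ√T = 1.249652 − 1.086574 = 0.163078
N(d₁) = 0.894287,  N(d₂) = 0.564772,  e^(−rT) = 0.906924
E₀ = V₀·N(d₁) − D·e^(−rT)·N(d₂)
   = 65.1047·0.894287 − 33.3206·0.906924·0.564772 = 41.155283

E0=41.1553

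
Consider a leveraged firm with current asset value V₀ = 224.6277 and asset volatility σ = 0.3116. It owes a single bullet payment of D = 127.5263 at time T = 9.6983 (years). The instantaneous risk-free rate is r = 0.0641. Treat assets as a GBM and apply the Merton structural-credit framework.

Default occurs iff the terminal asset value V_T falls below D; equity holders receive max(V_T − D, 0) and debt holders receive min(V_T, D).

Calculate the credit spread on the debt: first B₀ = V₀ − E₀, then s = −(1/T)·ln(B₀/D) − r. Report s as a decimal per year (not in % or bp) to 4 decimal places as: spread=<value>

spread=0.0093

Work the structural quantities from V₀ = 224.6277 against face 127.5263:
d₁ = [ln(V₀/D) + (r + σ²/2)T] / (σ√T)
   = [ln(224.6277/127.5263) + (0.0641 + 0.5·0.3116²)·9.6983] / (0.3116·√9.6983)
   = [0.566122 + 1.092487] / 0.970388 = 1.709223
d₂ = d₁ − σ√T = 1.709223 − 0.970388 = 0.738835
N(d₁) = 0.956295,  N(d₂) = 0.769997,  e^(−rT) = 0.537052
E₀ = V₀·N(d₁) − D·e^(−rT)·N(d₂)
   = 224.6277·0.956295 − 127.5263·0.537052·0.769997 = 162.074704
B₀ = V₀ − E₀ = 224.6277 − 162.074704 = 62.552996
spread = −(1/T)·ln(B₀/D) − r = −(1/9.6983)·ln(62.552996/127.5263) − 0.0641 = 0.00934674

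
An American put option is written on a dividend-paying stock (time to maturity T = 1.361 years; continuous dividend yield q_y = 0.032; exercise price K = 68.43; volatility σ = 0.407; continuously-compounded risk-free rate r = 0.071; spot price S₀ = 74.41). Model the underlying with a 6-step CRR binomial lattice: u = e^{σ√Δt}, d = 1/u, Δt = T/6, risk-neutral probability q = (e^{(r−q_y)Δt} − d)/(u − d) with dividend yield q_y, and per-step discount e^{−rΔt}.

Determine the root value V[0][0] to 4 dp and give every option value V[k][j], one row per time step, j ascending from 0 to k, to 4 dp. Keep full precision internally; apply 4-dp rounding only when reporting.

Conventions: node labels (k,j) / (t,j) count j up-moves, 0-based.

price = 8.9148
tree:
8.9148
13.3437 4.3142
19.3166 7.1846 1.2826
26.8315 11.6539 2.4801 0.0000
34.1616 18.2054 4.7959 0.0000 0.0000
40.2001 26.8315 9.2740 0.0000 0.0000 0.0000
45.1746 34.1616 17.9334 0.0000 0.0000 0.0000 0.0000

Δt=0.22683, u=1.21390, d=0.82379, q=0.47447, disc=e^(-rΔt)=0.98402
k=6 terminal: V=max(K-S,0) → 45.1746 34.1616 17.9334 0.0000 0.0000 0.0000 0.0000
k=5: j=0 S=28.2299 intr=40.2001 cont=39.3111 V=40.2001[EX]; j=1 S=41.5985 intr=26.8315 cont=26.0391 V=26.8315[EX]; j=2 S=61.2981 intr=7.1319 cont=9.2740 V=9.2740[hold]; j=3 S=90.3266 intr=0.0000 cont=0.0000 V=0.0000[hold]; j=4 S=133.1021 intr=0.0000 cont=0.0000 V=0.0000[hold]; j=5 S=196.1344 intr=0.0000 cont=0.0000 V=0.0000[hold]
k=4: j=0 S=34.2684 intr=34.1616 cont=33.3162 V=34.1616[EX]; j=1 S=50.4966 intr=17.9334 cont=18.2054 V=18.2054[hold]; j=2 S=74.4100 intr=0.0000 cont=4.7959 V=4.7959[hold]; j=3 S=109.6479 intr=0.0000 cont=0.0000 V=0.0000[hold]; j=4 S=161.5732 intr=0.0000 cont=0.0000 V=0.0000[hold]
k=3: j=0 S=41.5985 intr=26.8315 cont=26.1661 V=26.8315[EX]; j=1 S=61.2981 intr=7.1319 cont=11.6539 V=11.6539[hold]; j=2 S=90.3266 intr=0.0000 cont=2.4801 V=2.4801[hold]; j=3 S=133.1021 intr=0.0000 cont=0.0000 V=0.0000[hold]
k=2: j=0 S=50.4966 intr=17.9334 cont=19.3166 V=19.3166[hold]; j=1 S=74.4100 intr=0.0000 cont=7.1846 V=7.1846[hold]; j=2 S=109.6479 intr=0.0000 cont=1.2826 V=1.2826[hold]
k=1: j=0 S=61.2981 intr=7.1319 cont=13.3437 V=13.3437[hold]; j=1 S=90.3266 intr=0.0000 cont=4.3142 V=4.3142[hold]
k=0: j=0 S=74.4100 intr=0.0000 cont=8.9148 V=8.9148[hold]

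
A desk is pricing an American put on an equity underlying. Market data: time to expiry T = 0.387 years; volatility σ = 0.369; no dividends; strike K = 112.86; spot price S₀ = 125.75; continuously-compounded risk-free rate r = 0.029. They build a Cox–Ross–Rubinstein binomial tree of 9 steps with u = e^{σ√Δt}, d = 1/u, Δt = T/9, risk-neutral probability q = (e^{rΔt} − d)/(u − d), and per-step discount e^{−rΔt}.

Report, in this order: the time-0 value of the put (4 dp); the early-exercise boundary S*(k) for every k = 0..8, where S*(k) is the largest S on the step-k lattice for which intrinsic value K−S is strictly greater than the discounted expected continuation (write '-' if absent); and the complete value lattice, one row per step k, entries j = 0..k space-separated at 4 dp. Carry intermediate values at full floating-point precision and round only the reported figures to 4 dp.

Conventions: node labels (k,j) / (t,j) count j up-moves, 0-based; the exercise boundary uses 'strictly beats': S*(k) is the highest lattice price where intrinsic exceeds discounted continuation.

Δt=0.04300, u=1.07952, d=0.92634, q=0.48903, disc=e^(-rΔt)=0.99875
k=9 terminal: V=max(K-S,0) → 49.7021 39.2579 27.0866 12.9027 0.0000 0.0000 0.0000 0.0000 0.0000 0.0000
k=8: j=0 S=68.1803 intr=44.6797 cont=44.5390 V=44.6797[EX]; j=1 S=79.4550 intr=33.4050 cont=33.2643 V=33.4050[EX]; j=2 S=92.5941 intr=20.2659 cont=20.1252 V=20.2659[EX]; j=3 S=107.9060 intr=4.9540 cont=6.5847 V=6.5847[hold]; j=4 S=125.7500 intr=0.0000 cont=0.0000 V=0.0000[hold]; j=5 S=146.5447 intr=0.0000 cont=0.0000 V=0.0000[hold]; j=6 S=170.7782 intr=0.0000 cont=0.0000 V=0.0000[hold]; j=7 S=199.0191 intr=0.0000 cont=0.0000 V=0.0000[hold]; j=8 S=231.9300 intr=0.0000 cont=0.0000 V=0.0000[hold]  S*(8)=92.5941
k=7: j=0 S=73.6021 intr=39.2579 cont=39.1173 V=39.2579[EX]; j=1 S=85.7734 intr=27.0866 cont=26.9460 V=27.0866[EX]; j=2 S=99.9573 intr=12.9027 cont=13.5585 V=13.5585[hold]; j=3 S=116.4868 intr=0.0000 cont=3.3604 V=3.3604[hold]; j=4 S=135.7498 intr=0.0000 cont=0.0000 V=0.0000[hold]; j=5 S=158.1981 intr=0.0000 cont=0.0000 V=0.0000[hold]; j=6 S=184.3587 intr=0.0000 cont=0.0000 V=0.0000[hold]; j=7 S=214.8453 intr=0.0000 cont=0.0000 V=0.0000[hold]  S*(7)=85.7734
k=6: j=0 S=79.4550 intr=33.4050 cont=33.2643 V=33.4050[EX]; j=1 S=92.5941 intr=20.2659 cont=20.4455 V=20.4455[hold]; j=2 S=107.9060 intr=4.9540 cont=8.5607 V=8.5607[hold]; j=3 S=125.7500 intr=0.0000 cont=1.7150 V=1.7150[hold]; j=4 S=146.5447 intr=0.0000 cont=0.0000 V=0.0000[hold]; j=5 S=170.7782 intr=0.0000 cont=0.0000 V=0.0000[hold]; j=6 S=199.0191 intr=0.0000 cont=0.0000 V=0.0000[hold]  S*(6)=79.4550
k=5: j=0 S=85.7734 intr=27.0866 cont=27.0337 V=27.0866[EX]; j=1 S=99.9573 intr=12.9027 cont=14.6153 V=14.6153[hold]; j=2 S=116.4868 intr=0.0000 cont=5.2065 V=5.2065[hold]; j=3 S=135.7498 intr=0.0000 cont=0.8752 V=0.8752[hold]; j=4 S=158.1981 intr=0.0000 cont=0.0000 V=0.0000[hold]; j=5 S=184.3587 intr=0.0000 cont=0.0000 V=0.0000[hold]  S*(5)=85.7734
k=4: j=0 S=92.5941 intr=20.2659 cont=20.9617 V=20.9617[hold]; j=1 S=107.9060 intr=4.9540 cont=10.0017 V=10.0017[hold]; j=2 S=125.7500 intr=0.0000 cont=3.0845 V=3.0845[hold]; j=3 S=146.5447 intr=0.0000 cont=0.4467 V=0.4467[hold]; j=4 S=170.7782 intr=0.0000 cont=0.0000 V=0.0000[hold]  S*(4)=-
k=3: j=0 S=99.9573 intr=12.9027 cont=15.5825 V=15.5825[hold]; j=1 S=116.4868 intr=0.0000 cont=6.6108 V=6.6108[hold]; j=2 S=135.7498 intr=0.0000 cont=1.7923 V=1.7923[hold]; j=3 S=158.1981 intr=0.0000 cont=0.2279 V=0.2279[hold]  S*(3)=-
k=2: j=0 S=107.9060 intr=4.9540 cont=11.1811 V=11.1811[hold]; j=1 S=125.7500 intr=0.0000 cont=4.2491 V=4.2491[hold]; j=2 S=146.5447 intr=0.0000 cont=1.0260 V=1.0260[hold]  S*(2)=-
k=1: j=0 S=116.4868 intr=0.0000 cont=7.7815 V=7.7815[hold]; j=1 S=135.7498 intr=0.0000 cont=2.6696 V=2.6696[hold]  S*(1)=-
k=0: j=0 S=125.7500 intr=0.0000 cont=5.2751 V=5.2751[hold]  S*(0)=-

price = 5.2751
boundary = - - - - - 85.7734 79.4550 85.7734 92.5941
tree:
5.2751
7.7815 2.6696
11.1811 4.2491 1.0260
15.5825 6.6108 1.7923 0.2279
20.9617 10.0017 3.0845 0.4467 0.0000
27.0866 14.6153 5.2065 0.8752 0.0000 0.0000
33.4050 20.4455 8.5607 1.7150 0.0000 0.0000 0.0000
39.2579 27.0866 13.5585 3.3604 0.0000 0.0000 0.0000 0.0000
44.6797 33.4050 20.2659 6.5847 0.0000 0.0000 0.0000 0.0000 0.0000
49.7021 39.2579 27.0866 12.9027 0.0000 0.0000 0.0000 0.0000 0.0000 0.0000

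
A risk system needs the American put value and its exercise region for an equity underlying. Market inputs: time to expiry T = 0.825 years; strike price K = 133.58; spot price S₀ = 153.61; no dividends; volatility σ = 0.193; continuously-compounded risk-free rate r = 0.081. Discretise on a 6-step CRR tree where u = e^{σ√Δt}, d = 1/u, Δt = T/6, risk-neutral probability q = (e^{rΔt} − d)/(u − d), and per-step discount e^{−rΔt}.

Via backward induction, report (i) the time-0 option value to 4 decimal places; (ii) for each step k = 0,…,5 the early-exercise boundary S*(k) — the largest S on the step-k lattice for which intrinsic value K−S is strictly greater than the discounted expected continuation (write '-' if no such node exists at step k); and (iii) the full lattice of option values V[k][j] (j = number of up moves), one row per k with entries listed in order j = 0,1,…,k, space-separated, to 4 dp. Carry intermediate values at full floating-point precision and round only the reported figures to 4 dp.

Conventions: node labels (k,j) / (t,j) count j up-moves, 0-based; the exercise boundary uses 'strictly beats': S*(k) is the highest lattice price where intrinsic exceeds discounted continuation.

price = 1.4656
boundary = - - - - 115.3708 123.9301
tree:
1.4656
2.8850 0.3811
5.5443 0.8557 0.0163
10.3038 1.9201 0.0375 0.0000
18.2092 4.3058 0.0861 0.0000 0.0000
26.1773 9.6499 0.1981 0.0000 0.0000 0.0000
33.5951 18.2092 0.4556 0.0000 0.0000 0.0000 0.0000

Δt=0.13750, u=1.07419, d=0.93093, q=0.56030, disc=e^(-rΔt)=0.98892
k=6 terminal: V=max(K-S,0) → 33.5951 18.2092 0.4556 0.0000 0.0000 0.0000 0.0000
k=5: j=0 S=107.4027 intr=26.1773 cont=24.6978 V=26.1773[EX]; j=1 S=123.9301 intr=9.6499 cont=8.1704 V=9.6499[EX]; j=2 S=143.0009 intr=0.0000 cont=0.1981 V=0.1981[hold]; j=3 S=165.0062 intr=0.0000 cont=0.0000 V=0.0000[hold]; j=4 S=190.3979 intr=0.0000 cont=0.0000 V=0.0000[hold]; j=5 S=219.6968 intr=0.0000 cont=0.0000 V=0.0000[hold]  S*(5)=123.9301
k=4: j=0 S=115.3708 intr=18.2092 cont=16.7297 V=18.2092[EX]; j=1 S=133.1244 intr=0.4556 cont=4.3058 V=4.3058[hold]; j=2 S=153.6100 intr=0.0000 cont=0.0861 V=0.0861[hold]; j=3 S=177.2479 intr=0.0000 cont=0.0000 V=0.0000[hold]; j=4 S=204.5234 intr=0.0000 cont=0.0000 V=0.0000[hold]  S*(4)=115.3708
k=3: j=0 S=123.9301 intr=9.6499 cont=10.3038 V=10.3038[hold]; j=1 S=143.0009 intr=0.0000 cont=1.9201 V=1.9201[hold]; j=2 S=165.0062 intr=0.0000 cont=0.0375 V=0.0375[hold]; j=3 S=190.3979 intr=0.0000 cont=0.0000 V=0.0000[hold]  S*(3)=-
k=2: j=0 S=133.1244 intr=0.4556 cont=5.5443 V=5.5443[hold]; j=1 S=153.6100 intr=0.0000 cont=0.8557 V=0.8557[hold]; j=2 S=177.2479 intr=0.0000 cont=0.0163 V=0.0163[hold]  S*(2)=-
k=1: j=0 S=143.0009 intr=0.0000 cont=2.8850 V=2.8850[hold]; j=1 S=165.0062 intr=0.0000 cont=0.3811 V=0.3811[hold]  S*(1)=-
k=0: j=0 S=153.6100 intr=0.0000 cont=1.4656 V=1.4656[hold]  S*(0)=-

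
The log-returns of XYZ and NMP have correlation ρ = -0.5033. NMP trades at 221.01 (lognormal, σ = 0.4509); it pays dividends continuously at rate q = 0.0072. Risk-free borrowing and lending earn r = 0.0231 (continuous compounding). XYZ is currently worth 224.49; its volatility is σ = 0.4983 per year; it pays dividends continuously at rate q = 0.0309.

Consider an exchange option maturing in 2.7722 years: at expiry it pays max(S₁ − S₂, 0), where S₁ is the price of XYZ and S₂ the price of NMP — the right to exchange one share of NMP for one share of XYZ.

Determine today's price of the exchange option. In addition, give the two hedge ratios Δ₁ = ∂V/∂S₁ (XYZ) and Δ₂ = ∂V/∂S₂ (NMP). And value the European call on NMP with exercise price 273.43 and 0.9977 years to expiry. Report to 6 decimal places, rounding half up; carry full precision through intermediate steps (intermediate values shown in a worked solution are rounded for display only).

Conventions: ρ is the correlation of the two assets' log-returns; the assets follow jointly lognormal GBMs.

σ_eff = √(σ₁² + σ₂² − 2ρσ₁σ₂) = √(0.4983² + 0.4509² − 2·-0.5033·0.4983·0.4509) = 0.823274
d₁ = (ln(S₁/S₂) + (q₂ − q₁ + σ_eff²/2)T) / (σ_eff√T) = (ln(224.49/221.01) + (0.0072 − 0.0309 + 0.338890)·2.7722) / 1.370745 = 0.648839
d₂ = d₁ − σ_eff√T = 0.648839 − 1.370745 = -0.721906
N(d₁) = 0.741779,  N(d₂) = 0.235176
V = S₁·e^{−q₁T}·N(d₁) − S₂·e^{−q₂T}·N(d₂) = 152.851372 − 50.949133 = 101.902239
Δ₁ = e^{−q₁T}·N(d₁) = 0.680883;  Δ₂ = −e^{−q₂T}·N(d₂) = -0.230529
[vanilla: NMP call K=273.43]
σ√T = 0.4509·√0.9977 = 0.450381
d₁ = (ln(S/K) + (r−q+σ²/2)T) / (σ√T) = (ln(221.01/273.43) + (0.0231−0.0072+0.4509²/2)·0.9977) / 0.450381 = (-0.212838 + 0.117285) / 0.450381 = -0.212160
d₂ = d₁ − σ√T = -0.212160 − 0.450381 = -0.662541
e^{−rT} = 0.977217
e^{−qT} = 0.992842
N(d₁) = 0.415991,  N(d₂) = 0.253812
price = S·e^{−qT}·N(d₁) − K·e^{−rT}·N(d₂) = 91.280166 − 67.818756 = 23.461410

exchange price = 101.902239
Δ1 = 0.680883
Δ2 = -0.230529
price(NMP call K=273.43) = 23.461410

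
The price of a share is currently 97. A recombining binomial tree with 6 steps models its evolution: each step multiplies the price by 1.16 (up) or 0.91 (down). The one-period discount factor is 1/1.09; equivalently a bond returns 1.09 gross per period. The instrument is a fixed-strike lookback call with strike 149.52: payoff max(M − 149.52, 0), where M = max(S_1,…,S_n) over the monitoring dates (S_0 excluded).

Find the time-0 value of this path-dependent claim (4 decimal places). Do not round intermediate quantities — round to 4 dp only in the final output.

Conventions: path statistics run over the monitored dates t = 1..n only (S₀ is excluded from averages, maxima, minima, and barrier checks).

With p* = (R−d)/(u−d) = 0.7200, sum probability × payoff across the paths and divide by R^6.
Enumerate all 2^6 = 64 price paths (U = up ×1.16, D = down ×0.91); each path with k up-moves has probability p*^k·(1−p*)^(6−k).
DDDDDD: M=88.2700, payoff=0.0000, prob=0.000482
UDDDDD: M=112.5200, payoff=0.0000, prob=0.001239
DUDDDD: M=102.3932, payoff=0.0000, prob=0.001239
UUDDDD: M=130.5232, payoff=0.0000, prob=0.003186
DDUDDD: M=93.1778, payoff=0.0000, prob=0.001239
UDUDDD: M=118.7761, payoff=0.0000, prob=0.003186
DUUDDD: M=118.7761, payoff=0.0000, prob=0.003186
UUUDDD: M=151.4069, payoff=1.8869, prob=0.008194
DDDUDD: M=88.2700, payoff=0.0000, prob=0.001239
UDDUDD: M=112.5200, payoff=0.0000, prob=0.003186
DUDUDD: M=108.0863, payoff=0.0000, prob=0.003186
UUDUDD: M=137.7803, payoff=0.0000, prob=0.008194
DDUUDD: M=108.0863, payoff=0.0000, prob=0.003186
UDUUDD: M=137.7803, payoff=0.0000, prob=0.008194
DUUUDD: M=137.7803, payoff=0.0000, prob=0.008194
UUUUDD: M=175.6320, payoff=26.1120, prob=0.021069
DDDDUD: M=88.2700, payoff=0.0000, prob=0.001239
UDDDUD: M=112.5200, payoff=0.0000, prob=0.003186
DUDDUD: M=102.3932, payoff=0.0000, prob=0.003186
UUDDUD: M=130.5232, payoff=0.0000, prob=0.008194
DDUDUD: M=98.3585, payoff=0.0000, prob=0.003186
UDUDUD: M=125.3801, payoff=0.0000, prob=0.008194
DUUDUD: M=125.3801, payoff=0.0000, prob=0.008194
UUUDUD: M=159.8251, payoff=10.3051, prob=0.021069
DDDUUD: M=98.3585, payoff=0.0000, prob=0.003186
UDDUUD: M=125.3801, payoff=0.0000, prob=0.008194
DUDUUD: M=125.3801, payoff=0.0000, prob=0.008194
UUDUUD: M=159.8251, payoff=10.3051, prob=0.021069
DDUUUD: M=125.3801, payoff=0.0000, prob=0.008194
UDUUUD: M=159.8251, payoff=10.3051, prob=0.021069
DUUUUD: M=159.8251, payoff=10.3051, prob=0.021069
UUUUUD: M=203.7331, payoff=54.2131, prob=0.054178
DDDDDU: M=88.2700, payoff=0.0000, prob=0.001239
UDDDDU: M=112.5200, payoff=0.0000, prob=0.003186
DUDDDU: M=102.3932, payoff=0.0000, prob=0.003186
UUDDDU: M=130.5232, payoff=0.0000, prob=0.008194
DDUDDU: M=93.1778, payoff=0.0000, prob=0.003186
UDUDDU: M=118.7761, payoff=0.0000, prob=0.008194
DUUDDU: M=118.7761, payoff=0.0000, prob=0.008194
UUUDDU: M=151.4069, payoff=1.8869, prob=0.021069
DDDUDU: M=89.5062, payoff=0.0000, prob=0.003186
UDDUDU: M=114.0959, payoff=0.0000, prob=0.008194
DUDUDU: M=114.0959, payoff=0.0000, prob=0.008194
UUDUDU: M=145.4409, payoff=0.0000, prob=0.021069
DDUUDU: M=114.0959, payoff=0.0000, prob=0.008194
UDUUDU: M=145.4409, payoff=0.0000, prob=0.021069
DUUUDU: M=145.4409, payoff=0.0000, prob=0.021069
UUUUDU: M=185.3972, payoff=35.8772, prob=0.054178
DDDDUU: M=89.5062, payoff=0.0000, prob=0.003186
UDDDUU: M=114.0959, payoff=0.0000, prob=0.008194
DUDDUU: M=114.0959, payoff=0.0000, prob=0.008194
UUDDUU: M=145.4409, payoff=0.0000, prob=0.021069
DDUDUU: M=114.0959, payoff=0.0000, prob=0.008194
UDUDUU: M=145.4409, payoff=0.0000, prob=0.021069
DUUDUU: M=145.4409, payoff=0.0000, prob=0.021069
UUUDUU: M=185.3972, payoff=35.8772, prob=0.054178
DDDUUU: M=114.0959, payoff=0.0000, prob=0.008194
UDDUUU: M=145.4409, payoff=0.0000, prob=0.021069
DUDUUU: M=145.4409, payoff=0.0000, prob=0.021069
UUDUUU: M=185.3972, payoff=35.8772, prob=0.054178
DDUUUU: M=145.4409, payoff=0.0000, prob=0.021069
UDUUUU: M=185.3972, payoff=35.8772, prob=0.054178
DUUUUU: M=185.3972, payoff=35.8772, prob=0.054178
UUUUUU: M=236.3304, payoff=86.8104, prob=0.139314
Price = Σ prob·payoff / R^6 = 26.223620 / 1.677100 = 15.6363

price = 15.6363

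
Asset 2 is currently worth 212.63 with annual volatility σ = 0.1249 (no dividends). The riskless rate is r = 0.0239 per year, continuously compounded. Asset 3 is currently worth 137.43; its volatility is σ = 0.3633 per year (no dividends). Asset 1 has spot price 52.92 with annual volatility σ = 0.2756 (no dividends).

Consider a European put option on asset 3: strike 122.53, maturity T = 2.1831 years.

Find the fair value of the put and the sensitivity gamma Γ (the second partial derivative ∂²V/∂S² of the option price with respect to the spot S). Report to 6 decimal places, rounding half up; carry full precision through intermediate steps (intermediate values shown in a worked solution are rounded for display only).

σ√T = 0.3633·√2.1831 = 0.536787
d₁ = (ln(S/K) + (r+σ²/2)T) / (σ√T) = (ln(137.43/122.53) + (0.0239+0.3633²/2)·2.1831) / 0.536787 = (0.114759 + 0.196246) / 0.536787 = 0.579383
d₂ = d₁ − σ√T = 0.579383 − 0.536787 = 0.042595
e^{−rT} = 0.949162
N(−d₁) = 0.281166,  N(−d₂) = 0.483012
Put price V = K·e^{−rT}·N(−d₂) − S·N(−d₁) = 56.174684 − 38.640580 = 17.534104
φ(d₁) = (1/√(2π))·e^{−d₁²/2} = 0.337301
Γ = φ(d₁) / (S·σ·√T) = 0.004572

price = 17.534104
Γ = 0.004572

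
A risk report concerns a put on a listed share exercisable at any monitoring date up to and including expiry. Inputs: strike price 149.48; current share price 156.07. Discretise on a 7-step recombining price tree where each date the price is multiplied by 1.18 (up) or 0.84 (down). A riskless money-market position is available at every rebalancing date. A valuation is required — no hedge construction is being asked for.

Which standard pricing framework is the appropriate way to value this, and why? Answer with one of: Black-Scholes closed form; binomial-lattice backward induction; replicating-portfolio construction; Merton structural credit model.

framework: binomial-lattice backward induction

Key observation: early exercise of the strike-149.48 put must be checked at each of the 7 dates (spot 156.07), which forces a node-by-node comparison of intrinsic and continuation value backward from expiry.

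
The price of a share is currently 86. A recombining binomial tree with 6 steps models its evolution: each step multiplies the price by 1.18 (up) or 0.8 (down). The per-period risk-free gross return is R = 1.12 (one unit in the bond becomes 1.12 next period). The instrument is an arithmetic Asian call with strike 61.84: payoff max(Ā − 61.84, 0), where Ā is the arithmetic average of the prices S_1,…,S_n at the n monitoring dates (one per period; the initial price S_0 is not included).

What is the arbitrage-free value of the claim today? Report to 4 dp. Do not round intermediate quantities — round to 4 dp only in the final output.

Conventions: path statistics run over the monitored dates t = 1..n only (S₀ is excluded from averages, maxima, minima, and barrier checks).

price = 34.6873

With p* = (R−d)/(u−d) = 0.8421, sum probability × payoff across the paths and divide by R^6.
Enumerate all 2^6 = 64 price paths (U = up ×1.18, D = down ×0.8); each path with k up-moves has probability p*^k·(1−p*)^(6−k).
DDDDDD: Ā=42.3037, payoff=0.0000, prob=0.000015
UDDDDD: Ā=62.3980, payoff=0.5580, prob=0.000083
DUDDDD: Ā=56.9514, payoff=0.0000, prob=0.000083
UUDDDD: Ā=84.0032, payoff=22.1632, prob=0.000441
DDUDDD: Ā=52.5940, payoff=0.0000, prob=0.000083
UDUDDD: Ā=77.5762, payoff=15.7362, prob=0.000441
DUUDDD: Ā=72.1295, payoff=10.2895, prob=0.000441
UUUDDD: Ā=106.3910, payoff=44.5510, prob=0.002351
DDDUDD: Ā=49.1082, payoff=0.0000, prob=0.000083
UDDUDD: Ā=72.4345, payoff=10.5945, prob=0.000441
DUDUDD: Ā=66.9879, payoff=5.1479, prob=0.000441
UUDUDD: Ā=98.8071, payoff=36.9671, prob=0.002351
DDUUDD: Ā=62.6305, payoff=0.7905, prob=0.000441
UDUUDD: Ā=92.3800, payoff=30.5400, prob=0.002351
DUUUDD: Ā=86.9334, payoff=25.0934, prob=0.002351
UUUUDD: Ā=128.2267, payoff=66.3867, prob=0.012537
DDDDUD: Ā=46.3195, payoff=0.0000, prob=0.000083
UDDDUD: Ā=68.3212, payoff=6.4812, prob=0.000441
DUDDUD: Ā=62.8745, payoff=1.0345, prob=0.000441
UUDDUD: Ā=92.7399, payoff=30.8999, prob=0.002351
DDUDUD: Ā=58.5172, payoff=0.0000, prob=0.000441
UDUDUD: Ā=86.3129, payoff=24.4729, prob=0.002351
DUUDUD: Ā=80.8662, payoff=19.0262, prob=0.002351
UUUDUD: Ā=119.2777, payoff=57.4377, prob=0.012537
DDDUUD: Ā=55.0313, payoff=0.0000, prob=0.000441
UDDUUD: Ā=81.1712, payoff=19.3312, prob=0.002351
DUDUUD: Ā=75.7246, payoff=13.8846, prob=0.002351
UUDUUD: Ā=111.6937, payoff=49.8537, prob=0.012537
DDUUUD: Ā=71.3672, payoff=9.5272, prob=0.002351
UDUUUD: Ā=105.2667, payoff=43.4267, prob=0.012537
DUUUUD: Ā=99.8200, payoff=37.9800, prob=0.012537
UUUUUD: Ā=147.2345, payoff=85.3945, prob=0.066865
DDDDDU: Ā=44.0885, payoff=0.0000, prob=0.000083
UDDDDU: Ā=65.0305, payoff=3.1905, prob=0.000441
DUDDDU: Ā=59.5839, payoff=0.0000, prob=0.000441
UUDDDU: Ā=87.8862, payoff=26.0462, prob=0.002351
DDUDDU: Ā=55.2265, payoff=0.0000, prob=0.000441
UDUDDU: Ā=81.4592, payoff=19.6192, prob=0.002351
DUUDDU: Ā=76.0125, payoff=14.1725, prob=0.002351
UUUDDU: Ā=112.1184, payoff=50.2784, prob=0.012537
DDDUDU: Ā=51.7407, payoff=0.0000, prob=0.000441
UDDUDU: Ā=76.3175, payoff=14.4775, prob=0.002351
DUDUDU: Ā=70.8708, payoff=9.0308, prob=0.002351
UUDUDU: Ā=104.5345, payoff=42.6945, prob=0.012537
DDUUDU: Ā=66.5135, payoff=4.6735, prob=0.002351
UDUUDU: Ā=98.1074, payoff=36.2674, prob=0.012537
DUUUDU: Ā=92.6608, payoff=30.8208, prob=0.012537
UUUUDU: Ā=136.6746, payoff=74.8346, prob=0.066865
DDDDUU: Ā=48.9520, payoff=0.0000, prob=0.000441
UDDDUU: Ā=72.2042, payoff=10.3642, prob=0.002351
DUDDUU: Ā=66.7575, payoff=4.9175, prob=0.002351
UUDDUU: Ā=98.4673, payoff=36.6273, prob=0.012537
DDUDUU: Ā=62.4002, payoff=0.5602, prob=0.002351
UDUDUU: Ā=92.0403, payoff=30.2003, prob=0.012537
DUUDUU: Ā=86.5936, payoff=24.7536, prob=0.012537
UUUDUU: Ā=127.7256, payoff=65.8856, prob=0.066865
DDDUUU: Ā=58.9143, payoff=0.0000, prob=0.002351
UDDUUU: Ā=86.8986, payoff=25.0586, prob=0.012537
DUDUUU: Ā=81.4520, payoff=19.6120, prob=0.012537
UUDUUU: Ā=120.1416, payoff=58.3016, prob=0.066865
DDUUUU: Ā=77.0946, payoff=15.2546, prob=0.012537
UDUUUU: Ā=113.7146, payoff=51.8746, prob=0.066865
DUUUUU: Ā=108.2679, payoff=46.4279, prob=0.066865
UUUUUU: Ā=159.6951, payoff=97.8551, prob=0.356614
Price = Σ prob·payoff / R^6 = 68.466492 / 1.973823 = 34.6873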